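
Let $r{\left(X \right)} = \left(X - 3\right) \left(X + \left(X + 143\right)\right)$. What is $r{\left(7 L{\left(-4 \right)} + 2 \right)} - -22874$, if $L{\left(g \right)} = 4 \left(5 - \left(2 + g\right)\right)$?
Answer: $127979$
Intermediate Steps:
$L{\left(g \right)} = 12 - 4 g$ ($L{\left(g \right)} = 4 \left(3 - g\right) = 12 - 4 g$)
$r{\left(X \right)} = \left(-3 + X\right) \left(143 + 2 X\right)$ ($r{\left(X \right)} = \left(-3 + X\right) \left(X + \left(143 + X\right)\right) = \left(-3 + X\right) \left(143 + 2 X\right)$)
$r{\left(7 L{\left(-4 \right)} + 2 \right)} - -22874 = \left(-429 + 2 \left(7 \left(12 - -16\right) + 2\right)^{2} + 137 \left(7 \left(12 - -16\right) + 2\right)\right) - -22874 = \left(-429 + 2 \left(7 \left(12 + 16\right) + 2\right)^{2} + 137 \left(7 \left(12 + 16\right) + 2\right)\right) + 22874 = \left(-429 + 2 \left(7 \cdot 28 + 2\right)^{2} + 137 \left(7 \cdot 28 + 2\right)\right) + 22874 = \left(-429 + 2 \left(196 + 2\right)^{2} + 137 \left(196 + 2\right)\right) + 22874 = \left(-429 + 2 \cdot 198^{2} + 137 \cdot 198\right) + 22874 = \left(-429 + 2 \cdot 39204 + 27126\right) + 22874 = \left(-429 + 78408 + 27126\right) + 22874 = 105105 + 22874 = 127979$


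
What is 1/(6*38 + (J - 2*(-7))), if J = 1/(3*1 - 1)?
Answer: 2/485 ≈ 0.0041237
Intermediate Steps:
J = ½ (J = 1/(3 - 1) = 1/2 = ½ ≈ 0.50000)
1/(6*38 + (J - 2*(-7))) = 1/(6*38 + (½ - 2*(-7))) = 1/(228 + (½ + 14)) = 1/(228 + 29/2) = 1/(485/2) = 2/485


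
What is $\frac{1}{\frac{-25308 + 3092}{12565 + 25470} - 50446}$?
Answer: $- \frac{38035}{1918735826} \approx -1.9823 \cdot 10^{-5}$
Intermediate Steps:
$\frac{1}{\frac{-25308 + 3092}{12565 + 25470} - 50446} = \frac{1}{- \frac{22216}{38035} - 50446} = \frac{1}{- \frac{1918735826}{38035}} = - \frac{38035}{1918735826}$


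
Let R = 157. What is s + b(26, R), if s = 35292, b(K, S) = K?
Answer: 35318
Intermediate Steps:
s + b(26, R) = 35292 + 26 = 35318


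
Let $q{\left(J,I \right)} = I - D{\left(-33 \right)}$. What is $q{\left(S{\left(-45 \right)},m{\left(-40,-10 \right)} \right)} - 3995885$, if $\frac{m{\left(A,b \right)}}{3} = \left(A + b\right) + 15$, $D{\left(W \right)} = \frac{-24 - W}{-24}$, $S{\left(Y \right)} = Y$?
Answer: $- \frac{31967917}{8} \approx -3.996 \cdot 10^{6}$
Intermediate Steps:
$D{\left(W \right)} = 1 + \frac{W}{24}$ ($D{\left(W \right)} = \left(-24 - W\right) \left(- \frac{1}{24}\right) = 1 + \frac{W}{24}$)
$m{\left(A,b \right)} = 45 + 3 A + 3 b$ ($m{\left(A,b \right)} = 3 \left(\left(A + b\right) + 15\right) = 3 \left(15 + A + b\right) = 45 + 3 A + 3 b$)
$q{\left(J,I \right)} = \frac{3}{8} + I$ ($q{\left(J,I \right)} = I - \left(1 + \frac{1}{24} \left(-33\right)\right) = I - \left(1 - \frac{11}{8}\right) = I - - \frac{3}{8} = I + \frac{3}{8} = \frac{3}{8} + I$)
$q{\left(S{\left(-45 \right)},m{\left(-40,-10 \right)} \right)} - 3995885 = \left(\frac{3}{8} + \left(45 + 3 \left(-40\right) + 3 \left(-10\right)\right)\right) - 3995885 = \left(\frac{3}{8} - 105\right) - 3995885 = - \frac{837}{8} - 3995885 = - \frac{31967917}{8}$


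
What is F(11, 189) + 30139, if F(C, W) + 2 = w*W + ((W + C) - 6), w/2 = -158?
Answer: -29393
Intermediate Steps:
w = -316 (w = 2*(-158) = -316)
F(C, W) = -8 + C - 315*W (F(C, W) = -2 + (-316*W + ((W + C) - 6)) = -2 + (-316*W + ((C + W) - 6)) = -2 + (-316*W + (-6 + C + W)) = -2 + (-6 + C - 315*W) = -8 + C - 315*W)
F(11, 189) + 30139 = (-8 + 11 - 315*189) + 30139 = (-8 + 11 - 59535) + 30139 = -59532 + 30139 = -29393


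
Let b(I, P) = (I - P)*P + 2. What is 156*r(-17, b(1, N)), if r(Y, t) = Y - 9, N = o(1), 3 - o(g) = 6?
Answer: -4056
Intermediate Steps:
o(g) = -3 (o(g) = 3 - 1*6 = 3 - 6 = -3)
N = -3
b(I, P) = 2 + P*(I - P) (b(I, P) = P*(I - P) + 2 = 2 + P*(I - P))
r(Y, t) = -9 + Y
156*r(-17, b(1, N)) = 156*(-9 - 17) = 156*(-26) = -4056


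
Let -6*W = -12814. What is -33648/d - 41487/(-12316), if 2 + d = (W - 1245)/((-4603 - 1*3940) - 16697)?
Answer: 15324914823/926779 ≈ 16536.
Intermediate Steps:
W = 6407/3 (W = -⅙*(-12814) = 6407/3 ≈ 2135.7)
d = -19264/9465 (d = -2 + (6407/3 - 1245)/((-4603 - 1*3940) - 16697) = -2 + 2672/(3*((-4603 - 3940) - 16697)) = -2 + 2672/(3*(-8543 - 16697)) = -2 + (2672/3)/(-25240) = -2 + (2672/3)*(-1/25240) = -2 - 334/9465 = -19264/9465 ≈ -2.0353)
-33648/d - 41487/(-12316) = -33648/(-19264/9465) - 41487/(-12316) = -33648*(-9465/19264) - 41487*(-1/12316) = 19904895/1204 + 41487/12316 = 15324914823/926779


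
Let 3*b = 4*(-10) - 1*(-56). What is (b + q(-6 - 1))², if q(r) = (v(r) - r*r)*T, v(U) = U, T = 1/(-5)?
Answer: 61504/225 ≈ 273.35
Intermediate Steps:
T = -⅕ ≈ -0.20000
b = 16/3 (b = (4*(-10) - 1*(-56))/3 = (-40 + 56)/3 = (⅓)*16 = 16/3 ≈ 5.3333)
q(r) = -r/5 + r²/5 (q(r) = (r - r*r)*(-⅕) = (r - r²)*(-⅕) = -r/5 + r²/5)
(b + q(-6 - 1))² = (16/3 + (-6 - 1)*(-1 + (-6 - 1))/5)² = (16/3 + (⅕)*(-7)*(-1 - 7))² = (16/3 + (⅕)*(-7)*(-8))² = (16/3 + 56/5)² = (248/15)² = 61504/225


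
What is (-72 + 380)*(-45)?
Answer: -13860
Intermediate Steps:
(-72 + 380)*(-45) = 308*(-45) = -13860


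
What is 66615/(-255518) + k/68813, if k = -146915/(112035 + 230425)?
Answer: -156986664359467/602146052748964 ≈ -0.26071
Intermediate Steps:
k = -29383/68492 (k = -146915/342460 = -146915*1/342460 = -29383/68492 ≈ -0.42900)
66615/(-255518) + k/68813 = 66615/(-255518) - 29383/68492/68813 = 66615*(-1/255518) - 29383/68492*1/68813 = -66615/255518 - 29383/4713139996 = -156986664359467/602146052748964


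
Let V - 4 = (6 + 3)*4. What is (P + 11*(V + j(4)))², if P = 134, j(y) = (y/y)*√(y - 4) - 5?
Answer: 269361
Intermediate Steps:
j(y) = -5 + √(-4 + y) (j(y) = 1*√(-4 + y) - 5 = √(-4 + y) - 5 = -5 + √(-4 + y))
V = 40 (V = 4 + (6 + 3)*4 = 4 + 9*4 = 4 + 36 = 40)
(P + 11*(V + j(4)))² = (134 + 11*(40 + (-5 + √(-4 + 4))))² = (134 + 11*(40 + (-5 + √0)))² = (134 + 11*(40 + (-5 + 0)))² = (134 + 11*(40 - 5))² = (134 + 11*35)² = (134 + 385)² = 519² = 269361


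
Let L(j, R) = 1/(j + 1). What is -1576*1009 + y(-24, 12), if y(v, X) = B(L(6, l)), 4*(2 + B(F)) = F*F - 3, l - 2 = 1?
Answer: -155838301/98 ≈ -1.5902e+6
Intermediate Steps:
l = 3 (l = 2 + 1 = 3)
L(j, R) = 1/(1 + j)
B(F) = -11/4 + F²/4 (B(F) = -2 + (F*F - 3)/4 = -2 + (F² - 3)/4 = -2 + (-3 + F²)/4 = -2 + (-¾ + F²/4) = -11/4 + F²/4)
y(v, X) = -269/98 (y(v, X) = -11/4 + (1/(1 + 6))²/4 = -11/4 + (1/7)²/4 = -11/4 + (⅐)²/4 = -11/4 + (¼)*(1/49) = -11/4 + 1/196 = -269/98)
-1576*1009 + y(-24, 12) = -1576*1009 - 269/98 = -1590184 - 269/98 = -155838301/98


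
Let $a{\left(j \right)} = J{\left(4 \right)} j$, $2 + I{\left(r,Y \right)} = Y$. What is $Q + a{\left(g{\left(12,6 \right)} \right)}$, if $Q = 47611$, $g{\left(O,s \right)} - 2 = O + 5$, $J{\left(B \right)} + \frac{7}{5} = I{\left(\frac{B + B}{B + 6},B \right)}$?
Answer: $\frac{238112}{5} \approx 47622.0$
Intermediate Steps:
$I{\left(r,Y \right)} = -2 + Y$
$J{\left(B \right)} = - \frac{17}{5} + B$ ($J{\left(B \right)} = - \frac{7}{5} + \left(-2 + B\right) = - \frac{17}{5} + B$)
$g{\left(O,s \right)} = 7 + O$ ($g{\left(O,s \right)} = 2 + \left(O + 5\right) = 2 + \left(5 + O\right) = 7 + O$)
$a{\left(j \right)} = \frac{3 j}{5}$ ($a{\left(j \right)} = \left(- \frac{17}{5} + 4\right) j = \frac{3 j}{5}$)
$Q + a{\left(g{\left(12,6 \right)} \right)} = 47611 + \frac{3 \left(7 + 12\right)}{5} = 47611 + \frac{3}{5} \cdot 19 = 47611 + \frac{57}{5} = \frac{238112}{5}$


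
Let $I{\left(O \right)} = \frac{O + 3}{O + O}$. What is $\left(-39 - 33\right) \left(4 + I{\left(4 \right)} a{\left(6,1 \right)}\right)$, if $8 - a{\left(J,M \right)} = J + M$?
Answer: $-351$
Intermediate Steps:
$I{\left(O \right)} = \frac{3 + O}{2 O}$
$a{\left(J,M \right)} = 8 - J - M$ ($a{\left(J,M \right)} = 8 - \left(J + M\right) = 8 - J - M$)
$\left(-39 - 33\right) \left(4 + I{\left(4 \right)} a{\left(6,1 \right)}\right) = \left(-39 - 33\right) \left(4 + \frac{3 + 4}{2 \cdot 4} \left(8 - 6 - 1\right)\right) = - 72 \left(4 + \frac{1}{2} \cdot \frac{1}{4} \cdot 7 \left(8 - 6 - 1\right)\right) = - 72 \left(4 + \frac{7}{8} \cdot 1\right) = - 72 \left(4 + \frac{7}{8}\right) = \left(-72\right) \frac{39}{8} = -351$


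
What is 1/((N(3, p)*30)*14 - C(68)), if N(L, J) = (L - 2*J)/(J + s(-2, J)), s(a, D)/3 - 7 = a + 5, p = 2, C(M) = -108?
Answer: 8/759 ≈ 0.010540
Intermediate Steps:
s(a, D) = 36 + 3*a (s(a, D) = 21 + 3*(a + 5) = 21 + 3*(5 + a) = 21 + (15 + 3*a) = 36 + 3*a)
N(L, J) = (L - 2*J)/(30 + J) (N(L, J) = (L - 2*J)/(J + (36 + 3*(-2))) = (L - 2*J)/(J + (36 - 6)) = (L - 2*J)/(J + 30) = (L - 2*J)/(30 + J))
1/((N(3, p)*30)*14 - C(68)) = 1/((((3 - 2*2)/(30 + 2))*30)*14 - 1*(-108)) = 1/((((3 - 4)/32)*30)*14 + 108) = 1/((((1/32)*(-1))*30)*14 + 108) = 1/(-1/32*30*14 + 108) = 1/(-15/16*14 + 108) = 1/(-105/8 + 108) = 1/(759/8) = 8/759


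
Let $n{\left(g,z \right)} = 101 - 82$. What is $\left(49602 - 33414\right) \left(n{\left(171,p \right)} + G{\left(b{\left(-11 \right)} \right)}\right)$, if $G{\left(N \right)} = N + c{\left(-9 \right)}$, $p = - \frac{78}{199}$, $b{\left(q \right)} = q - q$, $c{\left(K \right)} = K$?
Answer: $161880$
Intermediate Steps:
$b{\left(q \right)} = 0$
$p = - \frac{78}{199}$ ($p = \left(-78\right) \frac{1}{199} = - \frac{78}{199} \approx -0.39196$)
$G{\left(N \right)} = -9 + N$ ($G{\left(N \right)} = N - 9 = -9 + N$)
$n{\left(g,z \right)} = 19$
$\left(49602 - 33414\right) \left(n{\left(171,p \right)} + G{\left(b{\left(-11 \right)} \right)}\right) = \left(49602 - 33414\right) \left(19 + \left(-9 + 0\right)\right) = 16188 \left(19 - 9\right) = 16188 \cdot 10 = 161880$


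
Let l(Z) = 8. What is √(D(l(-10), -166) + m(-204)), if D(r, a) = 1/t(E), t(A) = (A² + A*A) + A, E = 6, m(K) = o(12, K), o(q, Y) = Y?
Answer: I*√1241058/78 ≈ 14.282*I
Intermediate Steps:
m(K) = K
t(A) = A + 2*A² (t(A) = (A² + A²) + A = 2*A² + A = A + 2*A²)
D(r, a) = 1/78 (D(r, a) = 1/(6*(1 + 2*6)) = 1/(6*(1 + 12)) = 1/(6*13) = 1/78)
√(D(l(-10), -166) + m(-204)) = √(1/78 - 204) = √(-15911/78) = I*√1241058/78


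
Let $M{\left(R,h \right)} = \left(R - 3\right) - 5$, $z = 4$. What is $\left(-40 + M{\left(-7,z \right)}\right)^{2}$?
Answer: $3025$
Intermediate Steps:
$M{\left(R,h \right)} = -8 + R$ ($M{\left(R,h \right)} = \left(-3 + R\right) - 5 = -8 + R$)
$\left(-40 + M{\left(-7,z \right)}\right)^{2} = \left(-40 - 15\right)^{2} = \left(-55\right)^{2} = 3025$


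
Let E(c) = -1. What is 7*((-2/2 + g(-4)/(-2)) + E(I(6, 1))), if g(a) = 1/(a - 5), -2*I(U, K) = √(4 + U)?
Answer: -245/18 ≈ -13.611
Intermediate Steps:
I(U, K) = -√(4 + U)/2
g(a) = 1/(-5 + a)
7*((-2/2 + g(-4)/(-2)) + E(I(6, 1))) = 7*((-2/2 + 1/(-5 - 4*(-2))) - 1) = 7*((-2*½ - ½/(-9)) - 1) = 7*((-1 - ⅑*(-½)) - 1) = 7*((-1 + 1/18) - 1) = 7*(-17/18 - 1) = 7*(-35/18) = -245/18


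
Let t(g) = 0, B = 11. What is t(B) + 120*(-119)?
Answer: -14280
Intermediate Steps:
t(B) + 120*(-119) = 0 + 120*(-119) = 0 - 14280 = -14280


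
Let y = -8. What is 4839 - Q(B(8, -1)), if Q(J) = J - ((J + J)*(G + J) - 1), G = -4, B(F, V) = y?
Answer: 5038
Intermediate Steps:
B(F, V) = -8
Q(J) = 1 + J - 2*J*(-4 + J) (Q(J) = J - ((J + J)*(-4 + J) - 1) = J - ((2*J)*(-4 + J) - 1) = J - (2*J*(-4 + J) - 1) = J - (-1 + 2*J*(-4 + J)) = J + (1 - 2*J*(-4 + J)) = 1 + J - 2*J*(-4 + J))
4839 - Q(B(8, -1)) = 4839 - (1 - 2*(-8)² + 9*(-8)) = 4839 - (1 - 2*64 - 72) = 4839 - (1 - 128 - 72) = 4839 - 1*(-199) = 4839 + 199 = 5038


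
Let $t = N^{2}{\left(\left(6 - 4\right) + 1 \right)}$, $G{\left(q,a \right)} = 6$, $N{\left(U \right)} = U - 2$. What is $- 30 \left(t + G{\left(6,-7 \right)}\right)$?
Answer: $-210$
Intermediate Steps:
$N{\left(U \right)} = -2 + U$
$t = 1$ ($t = \left(-2 + \left(\left(6 - 4\right) + 1\right)\right)^{2} = \left(-2 + \left(2 + 1\right)\right)^{2} = \left(-2 + 3\right)^{2} = 1^{2} = 1$)
$- 30 \left(t + G{\left(6,-7 \right)}\right) = - 30 \left(1 + 6\right) = \left(-30\right) 7 = -210$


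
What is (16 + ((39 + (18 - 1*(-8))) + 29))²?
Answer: 12100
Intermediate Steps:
(16 + ((39 + (18 - 1*(-8))) + 29))² = (16 + ((39 + (18 + 8)) + 29))² = (16 + ((39 + 26) + 29))² = (16 + (65 + 29))² = (16 + 94)² = 110² = 12100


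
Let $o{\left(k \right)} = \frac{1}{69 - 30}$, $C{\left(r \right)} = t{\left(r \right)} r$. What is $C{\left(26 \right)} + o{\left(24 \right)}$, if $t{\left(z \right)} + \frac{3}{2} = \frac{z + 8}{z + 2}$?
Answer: $- \frac{2021}{273} \approx -7.4029$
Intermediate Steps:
$t{\left(z \right)} = - \frac{3}{2} + \frac{8 + z}{2 + z}$ ($t{\left(z \right)} = - \frac{3}{2} + \frac{z + 8}{z + 2} = - \frac{3}{2} + \frac{8 + z}{2 + z}$)
$C{\left(r \right)} = \frac{r \left(10 - r\right)}{2 \left(2 + r\right)}$ ($C{\left(r \right)} = \frac{10 - r}{2 \left(2 + r\right)} r = \frac{r \left(10 - r\right)}{2 \left(2 + r\right)}$)
$o{\left(k \right)} = \frac{1}{39}$
$C{\left(26 \right)} + o{\left(24 \right)} = \frac{1}{2} \cdot 26 \frac{1}{2 + 26} \left(10 - 26\right) + \frac{1}{39} = \frac{1}{2} \cdot 26 \cdot \frac{1}{28} \left(10 - 26\right) + \frac{1}{39} = \frac{1}{2} \cdot 26 \cdot \frac{1}{28} \left(-16\right) + \frac{1}{39} = - \frac{52}{7} + \frac{1}{39} = - \frac{2021}{273}$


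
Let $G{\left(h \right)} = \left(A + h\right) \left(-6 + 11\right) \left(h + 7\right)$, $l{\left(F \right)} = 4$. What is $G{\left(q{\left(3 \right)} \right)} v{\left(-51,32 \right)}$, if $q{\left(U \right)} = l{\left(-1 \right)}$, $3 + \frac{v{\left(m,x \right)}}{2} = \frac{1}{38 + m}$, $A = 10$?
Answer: $- \frac{61600}{13} \approx -4738.5$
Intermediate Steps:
$v{\left(m,x \right)} = -6 + \frac{2}{38 + m}$
$q{\left(U \right)} = 4$
$G{\left(h \right)} = \left(7 + h\right) \left(50 + 5 h\right)$ ($G{\left(h \right)} = \left(10 + h\right) \left(-6 + 11\right) \left(h + 7\right) = \left(10 + h\right) 5 \left(7 + h\right) = \left(50 + 5 h\right) \left(7 + h\right) = \left(7 + h\right) \left(50 + 5 h\right)$)
$G{\left(q{\left(3 \right)} \right)} v{\left(-51,32 \right)} = \left(350 + 5 \cdot 4^{2} + 85 \cdot 4\right) \frac{2 \left(-113 - -153\right)}{38 - 51} = \left(350 + 5 \cdot 16 + 340\right) \frac{2 \left(-113 + 153\right)}{-13} = \left(350 + 80 + 340\right) 2 \left(- \frac{1}{13}\right) 40 = 770 \left(- \frac{80}{13}\right) = - \frac{61600}{13}$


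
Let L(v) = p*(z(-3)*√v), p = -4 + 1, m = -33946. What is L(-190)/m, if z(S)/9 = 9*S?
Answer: -729*I*√190/33946 ≈ -0.29602*I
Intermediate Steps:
z(S) = 81*S (z(S) = 9*(9*S) = 81*S)
p = -3
L(v) = 729*√v (L(v) = -3*81*(-3)*√v = -(-729)*√v = 729*√v)
L(-190)/m = (729*√(-190))/(-33946) = (729*(I*√190))*(-1/33946) = (729*I*√190)*(-1/33946) = -729*I*√190/33946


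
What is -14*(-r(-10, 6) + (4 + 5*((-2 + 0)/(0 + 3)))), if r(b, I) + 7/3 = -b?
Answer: 98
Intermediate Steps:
r(b, I) = -7/3 - b
-14*(-r(-10, 6) + (4 + 5*((-2 + 0)/(0 + 3)))) = -14*(-(-7/3 - 1*(-10)) + (4 + 5*((-2 + 0)/(0 + 3)))) = -14*(-(-7/3 + 10) + (4 + 5*(-2/3))) = -14*(-1*23/3 + (4 + 5*(-2*1/3))) = -14*(-23/3 + (4 + 5*(-2/3))) = -14*(-23/3 + (4 - 10/3)) = -14*(-23/3 + 2/3) = -14*(-7) = 98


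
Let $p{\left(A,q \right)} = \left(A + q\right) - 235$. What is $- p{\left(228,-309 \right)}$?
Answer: $316$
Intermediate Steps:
$p{\left(A,q \right)} = -235 + A + q$
$- p{\left(228,-309 \right)} = - (-235 + 228 - 309) = \left(-1\right) \left(-316\right) = 316$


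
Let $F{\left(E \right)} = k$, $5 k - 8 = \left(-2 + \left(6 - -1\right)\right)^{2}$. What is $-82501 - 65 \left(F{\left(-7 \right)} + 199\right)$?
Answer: $-95865$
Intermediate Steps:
$k = \frac{33}{5}$ ($k = \frac{8}{5} + \frac{\left(-2 + \left(6 - -1\right)\right)^{2}}{5} = \frac{8}{5} + \frac{\left(-2 + \left(6 + 1\right)\right)^{2}}{5} = \frac{8}{5} + \frac{\left(-2 + 7\right)^{2}}{5} = \frac{8}{5} + \frac{5^{2}}{5} = \frac{8}{5} + \frac{1}{5} \cdot 25 = \frac{8}{5} + 5 = \frac{33}{5} \approx 6.6$)
$F{\left(E \right)} = \frac{33}{5}$
$-82501 - 65 \left(F{\left(-7 \right)} + 199\right) = -82501 - 65 \left(\frac{33}{5} + 199\right) = -82501 - 13364 = -95865$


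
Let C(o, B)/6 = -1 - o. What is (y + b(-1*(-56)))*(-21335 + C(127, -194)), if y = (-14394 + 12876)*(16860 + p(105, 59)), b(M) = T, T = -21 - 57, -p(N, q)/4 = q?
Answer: 557776056930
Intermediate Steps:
p(N, q) = -4*q
C(o, B) = -6 - 6*o (C(o, B) = 6*(-1 - o) = -6 - 6*o)
T = -78
b(M) = -78
y = -25235232 (y = (-14394 + 12876)*(16860 - 4*59) = -1518*(16860 - 236) = -1518*16624 = -25235232)
(y + b(-1*(-56)))*(-21335 + C(127, -194)) = (-25235232 - 78)*(-21335 + (-6 - 6*127)) = -25235310*(-21335 + (-6 - 762)) = -25235310*(-21335 - 768) = -25235310*(-22103) = 557776056930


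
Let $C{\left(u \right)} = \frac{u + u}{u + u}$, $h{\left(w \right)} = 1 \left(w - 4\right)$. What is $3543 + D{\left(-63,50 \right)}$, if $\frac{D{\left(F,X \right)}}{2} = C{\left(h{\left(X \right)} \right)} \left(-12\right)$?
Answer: $3519$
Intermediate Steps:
$h{\left(w \right)} = -4 + w$ ($h{\left(w \right)} = 1 \left(-4 + w\right) = -4 + w$)
$C{\left(u \right)} = 1$ ($C{\left(u \right)} = \frac{2 u}{2 u} = 2 u \frac{1}{2 u} = 1$)
$D{\left(F,X \right)} = -24$ ($D{\left(F,X \right)} = 2 \cdot 1 \left(-12\right) = 2 \left(-12\right) = -24$)
$3543 + D{\left(-63,50 \right)} = 3543 - 24 = 3519$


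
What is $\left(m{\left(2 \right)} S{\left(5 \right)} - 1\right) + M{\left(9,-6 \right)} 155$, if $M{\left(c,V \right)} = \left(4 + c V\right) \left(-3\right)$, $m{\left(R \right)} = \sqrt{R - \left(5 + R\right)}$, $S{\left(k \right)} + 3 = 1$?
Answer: $23249 - 2 i \sqrt{5} \approx 23249.0 - 4.4721 i$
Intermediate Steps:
$S{\left(k \right)} = -2$ ($S{\left(k \right)} = -3 + 1 = -2$)
$m{\left(R \right)} = i \sqrt{5}$ ($m{\left(R \right)} = \sqrt{-5} = i \sqrt{5}$)
$M{\left(c,V \right)} = -12 - 3 V c$ ($M{\left(c,V \right)} = \left(4 + V c\right) \left(-3\right) = -12 - 3 V c$)
$\left(m{\left(2 \right)} S{\left(5 \right)} - 1\right) + M{\left(9,-6 \right)} 155 = \left(i \sqrt{5} \left(-2\right) - 1\right) + \left(-12 - \left(-18\right) 9\right) 155 = \left(- 2 i \sqrt{5} - 1\right) + \left(-12 + 162\right) 155 = \left(-1 - 2 i \sqrt{5}\right) + 150 \cdot 155 = \left(-1 - 2 i \sqrt{5}\right) + 23250 = 23249 - 2 i \sqrt{5}$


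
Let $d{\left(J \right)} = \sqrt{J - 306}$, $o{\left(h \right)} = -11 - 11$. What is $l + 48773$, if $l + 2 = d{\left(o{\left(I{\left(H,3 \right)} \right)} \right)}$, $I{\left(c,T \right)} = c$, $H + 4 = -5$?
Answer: $48771 + 2 i \sqrt{82} \approx 48771.0 + 18.111 i$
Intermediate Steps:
$H = -9$ ($H = -4 - 5 = -9$)
$o{\left(h \right)} = -22$
$d{\left(J \right)} = \sqrt{-306 + J}$
$l = -2 + 2 i \sqrt{82}$ ($l = -2 + \sqrt{-306 - 22} = -2 + \sqrt{-328} = -2 + 2 i \sqrt{82} \approx -2.0 + 18.111 i$)
$l + 48773 = \left(-2 + 2 i \sqrt{82}\right) + 48773 = 48771 + 2 i \sqrt{82}$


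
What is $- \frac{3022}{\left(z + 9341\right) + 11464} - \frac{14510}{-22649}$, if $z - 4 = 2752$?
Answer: $\frac{273424832}{533633089} \approx 0.51238$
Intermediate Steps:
$z = 2756$ ($z = 4 + 2752 = 2756$)
$- \frac{3022}{\left(z + 9341\right) + 11464} - \frac{14510}{-22649} = - \frac{3022}{\left(2756 + 9341\right) + 11464} - \frac{14510}{-22649} = - \frac{3022}{12097 + 11464} - - \frac{14510}{22649} = - \frac{3022}{23561} + \frac{14510}{22649} = \frac{273424832}{533633089}$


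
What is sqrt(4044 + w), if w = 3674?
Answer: sqrt(7718) ≈ 87.852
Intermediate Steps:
sqrt(4044 + w) = sqrt(4044 + 3674) = sqrt(7718)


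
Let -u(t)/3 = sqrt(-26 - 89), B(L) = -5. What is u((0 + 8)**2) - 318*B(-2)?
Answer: 1590 - 3*I*sqrt(115) ≈ 1590.0 - 32.171*I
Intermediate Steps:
u(t) = -3*I*sqrt(115) (u(t) = -3*sqrt(-26 - 89) = -3*I*sqrt(115))
u((0 + 8)**2) - 318*B(-2) = -3*I*sqrt(115) - 318*(-5) = -3*I*sqrt(115) - 1*(-1590) = -3*I*sqrt(115) + 1590 = 1590 - 3*I*sqrt(115)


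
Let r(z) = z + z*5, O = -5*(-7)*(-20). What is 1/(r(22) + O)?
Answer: -1/568 ≈ -0.0017606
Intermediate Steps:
O = -700 (O = 35*(-20) = -700)
r(z) = 6*z (r(z) = z + 5*z = 6*z)
1/(r(22) + O) = 1/(6*22 - 700) = 1/(132 - 700) = 1/(-568) = -1/568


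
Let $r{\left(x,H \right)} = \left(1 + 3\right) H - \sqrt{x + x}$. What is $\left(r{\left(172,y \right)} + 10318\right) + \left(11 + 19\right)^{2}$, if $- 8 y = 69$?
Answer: $\frac{22367}{2} - 2 \sqrt{86} \approx 11165.0$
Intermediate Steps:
$y = - \frac{69}{8}$ ($y = \left(- \frac{1}{8}\right) 69 = - \frac{69}{8} \approx -8.625$)
$r{\left(x,H \right)} = 4 H - \sqrt{2} \sqrt{x}$ ($r{\left(x,H \right)} = 4 H - \sqrt{2 x} = 4 H - \sqrt{2} \sqrt{x}$)
$\left(r{\left(172,y \right)} + 10318\right) + \left(11 + 19\right)^{2} = \left(\left(4 \left(- \frac{69}{8}\right) - \sqrt{2} \sqrt{172}\right) + 10318\right) + \left(11 + 19\right)^{2} = \left(\left(- \frac{69}{2} - \sqrt{2} \cdot 2 \sqrt{43}\right) + 10318\right) + 30^{2} = \left(\left(- \frac{69}{2} - 2 \sqrt{86}\right) + 10318\right) + 900 = \left(\frac{20567}{2} - 2 \sqrt{86}\right) + 900 = \frac{22367}{2} - 2 \sqrt{86}$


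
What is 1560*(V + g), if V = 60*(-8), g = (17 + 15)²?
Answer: 848640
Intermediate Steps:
g = 1024 (g = 32² = 1024)
V = -480
1560*(V + g) = 1560*(-480 + 1024) = 1560*544 = 848640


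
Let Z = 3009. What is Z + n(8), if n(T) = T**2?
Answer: 3073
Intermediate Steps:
Z + n(8) = 3009 + 8**2 = 3009 + 64 = 3073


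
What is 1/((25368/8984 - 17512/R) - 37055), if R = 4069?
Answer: -4569487/169329103962 ≈ -2.6986e-5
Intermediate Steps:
1/((25368/8984 - 17512/R) - 37055) = 1/((25368/8984 - 17512/4069) - 37055) = 1/((25368*(1/8984) - 17512*1/4069) - 37055) = 1/((3171/1123 - 17512/4069) - 37055) = 1/(-6763177/4569487 - 37055) = 1/(-169329103962/4569487) = -4569487/169329103962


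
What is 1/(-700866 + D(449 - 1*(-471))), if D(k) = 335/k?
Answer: -184/128959277 ≈ -1.4268e-6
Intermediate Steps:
1/(-700866 + D(449 - 1*(-471))) = 1/(-700866 + 335/(449 - 1*(-471))) = 1/(-700866 + 335/(449 + 471)) = 1/(-700866 + 335/920) = 1/(-700866 + 335*(1/920)) = 1/(-700866 + 67/184) = 1/(-128959277/184) = -184/128959277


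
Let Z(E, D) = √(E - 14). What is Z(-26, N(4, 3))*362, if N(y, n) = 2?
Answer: 724*I*√10 ≈ 2289.5*I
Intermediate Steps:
Z(E, D) = √(-14 + E)
Z(-26, N(4, 3))*362 = √(-14 - 26)*362 = √(-40)*362 = (2*I*√10)*362 = 724*I*√10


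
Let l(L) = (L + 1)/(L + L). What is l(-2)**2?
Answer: 1/16 ≈ 0.062500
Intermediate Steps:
l(L) = (1 + L)/(2*L) (l(L) = (1 + L)/((2*L)) = (1 + L)*(1/(2*L)) = (1 + L)/(2*L))
l(-2)**2 = ((1/2)*(1 - 2)/(-2))**2 = ((1/2)*(-1/2)*(-1))**2 = (1/4)**2 = 1/16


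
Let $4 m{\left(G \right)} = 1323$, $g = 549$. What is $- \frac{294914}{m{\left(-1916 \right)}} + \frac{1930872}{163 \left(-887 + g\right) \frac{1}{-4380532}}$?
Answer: $\frac{430392124559128}{2803437} \approx 1.5352 \cdot 10^{8}$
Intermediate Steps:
$m{\left(G \right)} = \frac{1323}{4}$ ($m{\left(G \right)} = \frac{1}{4} \cdot 1323 = \frac{1323}{4}$)
$- \frac{294914}{m{\left(-1916 \right)}} + \frac{1930872}{163 \left(-887 + g\right) \frac{1}{-4380532}} = - \frac{294914}{\frac{1323}{4}} + \frac{1930872}{163 \left(-887 + 549\right) \frac{1}{-4380532}} = \left(-294914\right) \frac{4}{1323} + \frac{1930872}{163 \left(-338\right) \left(- \frac{1}{4380532}\right)} = - \frac{1179656}{1323} + \frac{1930872}{\left(-55094\right) \left(- \frac{1}{4380532}\right)} = - \frac{1179656}{1323} + \frac{1930872}{\frac{2119}{168482}} = - \frac{1179656}{1323} + 1930872 \cdot \frac{168482}{2119} = - \frac{1179656}{1323} + \frac{325317176304}{2119} = \frac{430392124559128}{2803437}$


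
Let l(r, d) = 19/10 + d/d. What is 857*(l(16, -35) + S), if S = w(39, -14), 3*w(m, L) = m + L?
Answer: 288809/30 ≈ 9627.0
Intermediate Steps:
w(m, L) = L/3 + m/3 (w(m, L) = (m + L)/3 = (L + m)/3 = L/3 + m/3)
S = 25/3 (S = (1/3)*(-14) + (1/3)*39 = -14/3 + 13 = 25/3 ≈ 8.3333)
l(r, d) = 29/10 (l(r, d) = 19*(1/10) + 1 = 19/10 + 1 = 29/10)
857*(l(16, -35) + S) = 857*(29/10 + 25/3) = 857*(337/30) = 288809/30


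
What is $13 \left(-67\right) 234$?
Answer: $-203814$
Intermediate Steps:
$13 \left(-67\right) 234 = \left(-871\right) 234 = -203814$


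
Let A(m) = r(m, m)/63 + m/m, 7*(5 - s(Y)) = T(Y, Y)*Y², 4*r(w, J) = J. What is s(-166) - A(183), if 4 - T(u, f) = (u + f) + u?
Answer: -23713867/12 ≈ -1.9762e+6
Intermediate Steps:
T(u, f) = 4 - f - 2*u (T(u, f) = 4 - ((u + f) + u) = 4 - ((f + u) + u) = 4 - (f + 2*u) = 4 + (-f - 2*u) = 4 - f - 2*u)
r(w, J) = J/4
s(Y) = 5 - Y²*(4 - 3*Y)/7 (s(Y) = 5 - (4 - Y - 2*Y)*Y²/7 = 5 - (4 - 3*Y)*Y²/7 = 5 - Y²*(4 - 3*Y)/7)
A(m) = 1 + m/252 (A(m) = (m/4)/63 + m/m = (m/4)*(1/63) + 1 = m/252 + 1 = 1 + m/252)
s(-166) - A(183) = (5 + (⅐)*(-166)²*(-4 + 3*(-166))) - (1 + (1/252)*183) = (5 + (⅐)*27556*(-4 - 498)) - (1 + 61/84) = (5 + (⅐)*27556*(-502)) - 1*145/84 = (5 - 13833112/7) - 145/84 = -13833077/7 - 145/84 = -23713867/12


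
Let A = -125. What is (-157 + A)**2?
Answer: 79524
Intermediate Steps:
(-157 + A)**2 = (-157 - 125)**2 = (-282)**2 = 79524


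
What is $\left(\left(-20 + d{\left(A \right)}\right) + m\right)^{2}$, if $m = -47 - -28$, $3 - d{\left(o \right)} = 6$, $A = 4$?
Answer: $1764$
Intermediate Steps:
$d{\left(o \right)} = -3$ ($d{\left(o \right)} = 3 - 6 = -3$)
$m = -19$ ($m = -47 + 28 = -19$)
$\left(\left(-20 + d{\left(A \right)}\right) + m\right)^{2} = \left(\left(-20 - 3\right) - 19\right)^{2} = \left(-23 - 19\right)^{2} = \left(-42\right)^{2} = 1764$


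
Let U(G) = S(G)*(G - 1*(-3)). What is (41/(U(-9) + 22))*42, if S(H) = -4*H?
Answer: -861/97 ≈ -8.8763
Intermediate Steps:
U(G) = -4*G*(3 + G) (U(G) = (-4*G)*(G - 1*(-3)) = (-4*G)*(G + 3) = (-4*G)*(3 + G) = -4*G*(3 + G))
(41/(U(-9) + 22))*42 = (41/(-4*(-9)*(3 - 9) + 22))*42 = (41/(-4*(-9)*(-6) + 22))*42 = (41/(-216 + 22))*42 = (41/(-194))*42 = (41*(-1/194))*42 = -41/194*42 = -861/97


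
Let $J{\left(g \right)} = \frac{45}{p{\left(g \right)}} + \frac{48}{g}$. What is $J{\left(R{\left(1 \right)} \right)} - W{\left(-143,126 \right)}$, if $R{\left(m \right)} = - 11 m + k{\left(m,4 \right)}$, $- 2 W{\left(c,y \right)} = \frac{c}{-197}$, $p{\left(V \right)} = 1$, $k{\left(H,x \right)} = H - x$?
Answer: $\frac{115655}{2758} \approx 41.934$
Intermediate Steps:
$W{\left(c,y \right)} = \frac{c}{394}$ ($W{\left(c,y \right)} = - \frac{c \frac{1}{-197}}{2} = - \frac{c \left(- \frac{1}{197}\right)}{2} = - \frac{\left(- \frac{1}{197}\right) c}{2} = \frac{c}{394}$)
$R{\left(m \right)} = -4 - 10 m$ ($R{\left(m \right)} = - 11 m + \left(m - 4\right) = - 11 m + \left(-4 + m\right) = -4 - 10 m$)
$J{\left(g \right)} = 45 + \frac{48}{g}$ ($J{\left(g \right)} = \frac{45}{1} + \frac{48}{g} = 45 \cdot 1 + \frac{48}{g} = 45 + \frac{48}{g}$)
$J{\left(R{\left(1 \right)} \right)} - W{\left(-143,126 \right)} = \left(45 + \frac{48}{-4 - 10}\right) - \frac{1}{394} \left(-143\right) = \left(45 + \frac{48}{-4 - 10}\right) - - \frac{143}{394} = \left(45 + \frac{48}{-14}\right) + \frac{143}{394} = \left(45 + 48 \left(- \frac{1}{14}\right)\right) + \frac{143}{394} = \left(45 - \frac{24}{7}\right) + \frac{143}{394} = \frac{291}{7} + \frac{143}{394} = \frac{115655}{2758}$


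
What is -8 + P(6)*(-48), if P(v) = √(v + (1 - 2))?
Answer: -8 - 48*√5 ≈ -115.33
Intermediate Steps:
P(v) = √(-1 + v) (P(v) = √(v - 1) = √(-1 + v))
-8 + P(6)*(-48) = -8 + √(-1 + 6)*(-48) = -8 + √5*(-48) = -8 - 48*√5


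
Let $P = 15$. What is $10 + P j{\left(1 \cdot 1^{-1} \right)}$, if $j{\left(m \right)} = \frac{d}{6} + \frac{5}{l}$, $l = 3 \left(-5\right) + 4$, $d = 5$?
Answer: $\frac{345}{22} \approx 15.682$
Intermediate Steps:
$l = -11$ ($l = -15 + 4 = -11$)
$j{\left(m \right)} = \frac{25}{66}$ ($j{\left(m \right)} = \frac{5}{6} + \frac{5}{-11} = 5 \cdot \frac{1}{6} + 5 \left(- \frac{1}{11}\right) = \frac{5}{6} - \frac{5}{11} = \frac{25}{66}$)
$10 + P j{\left(1 \cdot 1^{-1} \right)} = 10 + 15 \cdot \frac{25}{66} = 10 + \frac{125}{22} = \frac{345}{22}$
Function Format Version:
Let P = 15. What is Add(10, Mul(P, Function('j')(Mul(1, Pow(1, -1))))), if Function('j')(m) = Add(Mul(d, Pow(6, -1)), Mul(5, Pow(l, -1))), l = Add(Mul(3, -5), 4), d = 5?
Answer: Rational(345, 22) ≈ 15.682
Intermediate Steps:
l = -11 (l = Add(-15, 4) = -11)
Function('j')(m) = Rational(25, 66) (Function('j')(m) = Add(Mul(5, Pow(6, -1)), Mul(5, Pow(-11, -1))) = Add(Mul(5, Rational(1, 6)), Mul(5, Rational(-1, 11))) = Add(Rational(5, 6), Rational(-5, 11)) = Rational(25, 66))
Add(10, Mul(P, Function('j')(Mul(1, Pow(1, -1))))) = Add(10, Mul(15, Rational(25, 66))) = Add(10, Rational(125, 22)) = Rational(345, 22)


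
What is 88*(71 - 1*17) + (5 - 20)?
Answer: 4737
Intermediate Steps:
88*(71 - 1*17) + (5 - 20) = 88*(71 - 17) - 15 = 88*54 - 15 = 4752 - 15 = 4737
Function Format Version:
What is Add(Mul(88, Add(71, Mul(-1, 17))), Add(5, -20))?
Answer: 4737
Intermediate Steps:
Add(Mul(88, Add(71, Mul(-1, 17))), Add(5, -20)) = Add(Mul(88, Add(71, -17)), -15) = Add(Mul(88, 54), -15) = Add(4752, -15) = 4737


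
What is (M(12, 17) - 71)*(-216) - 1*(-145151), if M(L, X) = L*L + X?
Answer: 125711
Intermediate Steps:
M(L, X) = X + L**2 (M(L, X) = L**2 + X = X + L**2)
(M(12, 17) - 71)*(-216) - 1*(-145151) = ((17 + 12**2) - 71)*(-216) - 1*(-145151) = ((17 + 144) - 71)*(-216) + 145151 = (161 - 71)*(-216) + 145151 = 90*(-216) + 145151 = -19440 + 145151 = 125711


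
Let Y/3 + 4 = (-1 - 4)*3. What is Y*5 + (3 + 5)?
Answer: -277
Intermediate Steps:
Y = -57 (Y = -12 + 3*((-1 - 4)*3) = -12 + 3*(-5*3) = -12 + 3*(-15) = -12 - 45 = -57)
Y*5 + (3 + 5) = -57*5 + (3 + 5) = -285 + 8 = -277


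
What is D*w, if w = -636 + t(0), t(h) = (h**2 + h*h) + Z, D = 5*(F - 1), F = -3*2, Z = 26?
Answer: 21350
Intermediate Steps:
F = -6
D = -35 (D = 5*(-6 - 1) = 5*(-7) = -35)
t(h) = 26 + 2*h**2 (t(h) = (h**2 + h*h) + 26 = (h**2 + h**2) + 26 = 2*h**2 + 26 = 26 + 2*h**2)
w = -610 (w = -636 + (26 + 2*0**2) = -636 + (26 + 2*0) = -636 + (26 + 0) = -636 + 26 = -610)
D*w = -35*(-610) = 21350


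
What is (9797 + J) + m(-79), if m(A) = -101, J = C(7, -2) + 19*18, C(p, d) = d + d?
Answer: 10034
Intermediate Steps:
C(p, d) = 2*d
J = 338 (J = 2*(-2) + 19*18 = -4 + 342 = 338)
(9797 + J) + m(-79) = (9797 + 338) - 101 = 10135 - 101 = 10034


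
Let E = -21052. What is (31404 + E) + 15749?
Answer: 26101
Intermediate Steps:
(31404 + E) + 15749 = (31404 - 21052) + 15749 = 10352 + 15749 = 26101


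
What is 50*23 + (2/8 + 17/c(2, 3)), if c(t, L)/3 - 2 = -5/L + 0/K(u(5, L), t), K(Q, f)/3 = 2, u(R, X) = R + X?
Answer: 4669/4 ≈ 1167.3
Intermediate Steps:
K(Q, f) = 6 (K(Q, f) = 3*2 = 6)
c(t, L) = 6 - 15/L (c(t, L) = 6 + 3*(-5/L + 0/6) = 6 + 3*(-5/L + 0*(⅙)) = 6 + 3*(-5/L + 0) = 6 + 3*(-5/L) = 6 - 15/L)
50*23 + (2/8 + 17/c(2, 3)) = 50*23 + (2/8 + 17/(6 - 15/3)) = 1150 + (2*(⅛) + 17/(6 - 15*⅓)) = 1150 + (¼ + 17/(6 - 5)) = 1150 + (¼ + 17/1) = 1150 + (¼ + 17*1) = 1150 + (¼ + 17) = 1150 + 69/4 = 4669/4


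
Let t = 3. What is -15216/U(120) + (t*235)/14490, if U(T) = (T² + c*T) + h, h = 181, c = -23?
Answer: -14143069/11419086 ≈ -1.2385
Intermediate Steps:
U(T) = 181 + T² - 23*T (U(T) = (T² - 23*T) + 181 = 181 + T² - 23*T)
-15216/U(120) + (t*235)/14490 = -15216/(181 + 120² - 23*120) + (3*235)/14490 = -15216/(181 + 14400 - 2760) + 705*(1/14490) = -15216/11821 + 47/966 = -14143069/11419086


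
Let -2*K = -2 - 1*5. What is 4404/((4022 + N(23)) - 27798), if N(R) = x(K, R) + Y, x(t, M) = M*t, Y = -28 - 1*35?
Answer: -2936/15839 ≈ -0.18537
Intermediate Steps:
Y = -63 (Y = -28 - 35 = -63)
K = 7/2 (K = -(-2 - 1*5)/2 = -(-2 - 5)/2 = -½*(-7) = 7/2 ≈ 3.5000)
N(R) = -63 + 7*R/2 (N(R) = R*(7/2) - 63 = 7*R/2 - 63 = -63 + 7*R/2)
4404/((4022 + N(23)) - 27798) = 4404/((4022 + (-63 + (7/2)*23)) - 27798) = 4404/((4022 + (-63 + 161/2)) - 27798) = 4404/((4022 + 35/2) - 27798) = 4404/(8079/2 - 27798) = 4404/(-47517/2) = 4404*(-2/47517) = -2936/15839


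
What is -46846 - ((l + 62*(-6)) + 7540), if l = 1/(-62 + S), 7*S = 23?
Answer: -22199747/411 ≈ -54014.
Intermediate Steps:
S = 23/7 (S = (1/7)*23 = 23/7 ≈ 3.2857)
l = -7/411 (l = 1/(-62 + 23/7) = 1/(-411/7) = -7/411 ≈ -0.017032)
-46846 - ((l + 62*(-6)) + 7540) = -46846 - ((-7/411 + 62*(-6)) + 7540) = -46846 - ((-7/411 - 372) + 7540) = -46846 - (-152899/411 + 7540) = -46846 - 1*2946041/411 = -46846 - 2946041/411 = -22199747/411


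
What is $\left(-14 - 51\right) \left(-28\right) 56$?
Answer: $101920$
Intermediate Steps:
$\left(-14 - 51\right) \left(-28\right) 56 = \left(-65\right) \left(-28\right) 56 = 1820 \cdot 56 = 101920$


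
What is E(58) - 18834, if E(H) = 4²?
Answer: -18818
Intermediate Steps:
E(H) = 16
E(58) - 18834 = 16 - 18834 = -18818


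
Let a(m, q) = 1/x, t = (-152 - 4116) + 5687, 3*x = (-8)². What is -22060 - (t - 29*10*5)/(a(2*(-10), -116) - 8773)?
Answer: -12386008124/561469 ≈ -22060.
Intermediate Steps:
x = 64/3 (x = (⅓)*(-8)² = (⅓)*64 = 64/3 ≈ 21.333)
t = 1419 (t = -4268 + 5687 = 1419)
a(m, q) = 3/64 (a(m, q) = 1/(64/3) = 3/64)
-22060 - (t - 29*10*5)/(a(2*(-10), -116) - 8773) = -22060 - (1419 - 29*10*5)/(3/64 - 8773) = -22060 - (1419 - 290*5)/(-561469/64) = -22060 - (1419 - 1450)*(-64)/561469 = -22060 - (-31)*(-64)/561469 = -22060 - 1*1984/561469 = -22060 - 1984/561469 = -12386008124/561469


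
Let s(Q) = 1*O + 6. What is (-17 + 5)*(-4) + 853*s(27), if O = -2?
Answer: 3460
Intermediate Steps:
s(Q) = 4 (s(Q) = 1*(-2) + 6 = -2 + 6 = 4)
(-17 + 5)*(-4) + 853*s(27) = (-17 + 5)*(-4) + 853*4 = -12*(-4) + 3412 = 48 + 3412 = 3460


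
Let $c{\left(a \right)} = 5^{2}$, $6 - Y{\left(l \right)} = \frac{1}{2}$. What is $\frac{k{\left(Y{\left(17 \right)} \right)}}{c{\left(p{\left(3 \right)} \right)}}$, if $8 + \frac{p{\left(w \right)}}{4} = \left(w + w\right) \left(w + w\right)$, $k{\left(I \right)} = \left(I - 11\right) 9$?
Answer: $- \frac{99}{50} \approx -1.98$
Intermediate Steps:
$Y{\left(l \right)} = \frac{11}{2}$ ($Y{\left(l \right)} = 6 - \frac{1}{2} = \frac{11}{2}$)
$k{\left(I \right)} = -99 + 9 I$ ($k{\left(I \right)} = \left(-11 + I\right) 9 = -99 + 9 I$)
$p{\left(w \right)} = -32 + 16 w^{2}$ ($p{\left(w \right)} = -32 + 4 \left(w + w\right) \left(w + w\right) = -32 + 4 \cdot 2 w 2 w = -32 + 4 \cdot 4 w^{2} = -32 + 16 w^{2}$)
$c{\left(a \right)} = 25$
$\frac{k{\left(Y{\left(17 \right)} \right)}}{c{\left(p{\left(3 \right)} \right)}} = \frac{-99 + 9 \cdot \frac{11}{2}}{25} = \left(-99 + \frac{99}{2}\right) \frac{1}{25} = \left(- \frac{99}{2}\right) \frac{1}{25} = - \frac{99}{50}$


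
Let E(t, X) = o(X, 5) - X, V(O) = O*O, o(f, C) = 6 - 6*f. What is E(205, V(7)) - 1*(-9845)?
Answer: 9508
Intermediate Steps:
o(f, C) = 6 - 6*f
V(O) = O²
E(t, X) = 6 - 7*X (E(t, X) = (6 - 6*X) - X = 6 - 7*X)
E(205, V(7)) - 1*(-9845) = (6 - 7*7²) - 1*(-9845) = (6 - 7*49) + 9845 = (6 - 343) + 9845 = -337 + 9845 = 9508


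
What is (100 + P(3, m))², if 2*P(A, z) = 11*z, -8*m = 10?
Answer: 555025/64 ≈ 8672.3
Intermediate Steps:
m = -5/4 (m = -⅛*10 = -5/4 ≈ -1.2500)
P(A, z) = 11*z/2 (P(A, z) = (11*z)/2 = 11*z/2)
(100 + P(3, m))² = (100 + (11/2)*(-5/4))² = (100 - 55/8)² = (745/8)² = 555025/64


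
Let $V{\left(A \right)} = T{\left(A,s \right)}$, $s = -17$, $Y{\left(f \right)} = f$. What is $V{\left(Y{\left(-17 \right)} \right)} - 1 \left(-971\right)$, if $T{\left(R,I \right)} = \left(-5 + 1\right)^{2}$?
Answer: $987$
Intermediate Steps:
$T{\left(R,I \right)} = 16$ ($T{\left(R,I \right)} = \left(-4\right)^{2} = 16$)
$V{\left(A \right)} = 16$
$V{\left(Y{\left(-17 \right)} \right)} - 1 \left(-971\right) = 16 - 1 \left(-971\right) = 16 - -971 = 16 + 971 = 987$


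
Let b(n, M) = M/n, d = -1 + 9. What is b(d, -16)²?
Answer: 4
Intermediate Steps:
d = 8
b(d, -16)² = (-16/8)² = (-16*⅛)² = (-2)² = 4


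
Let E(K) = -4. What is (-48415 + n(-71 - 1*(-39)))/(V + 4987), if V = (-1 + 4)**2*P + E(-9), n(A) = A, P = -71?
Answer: -16149/1448 ≈ -11.153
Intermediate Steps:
V = -643 (V = (-1 + 4)**2*(-71) - 4 = 3**2*(-71) - 4 = 9*(-71) - 4 = -639 - 4 = -643)
(-48415 + n(-71 - 1*(-39)))/(V + 4987) = (-48415 + (-71 - 1*(-39)))/(-643 + 4987) = (-48415 + (-71 + 39))/4344 = (-48415 - 32)*(1/4344) = -48447*1/4344 = -16149/1448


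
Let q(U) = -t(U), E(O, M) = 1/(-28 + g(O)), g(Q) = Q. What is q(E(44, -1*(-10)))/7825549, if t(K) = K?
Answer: -1/125208784 ≈ -7.9867e-9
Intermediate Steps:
E(O, M) = 1/(-28 + O)
q(U) = -U
q(E(44, -1*(-10)))/7825549 = -1/(-28 + 44)/7825549 = -1/16*(1/7825549) = -1*1/16*(1/7825549) = -1/16*1/7825549 = -1/125208784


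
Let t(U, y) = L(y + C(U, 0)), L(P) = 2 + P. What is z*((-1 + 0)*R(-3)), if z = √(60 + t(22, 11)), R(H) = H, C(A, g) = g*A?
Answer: 3*√73 ≈ 25.632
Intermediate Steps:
C(A, g) = A*g
t(U, y) = 2 + y (t(U, y) = 2 + (y + U*0) = 2 + (y + 0) = 2 + y)
z = √73 (z = √(60 + (2 + 11)) = √(60 + 13) = √73 ≈ 8.5440)
z*((-1 + 0)*R(-3)) = √73*((-1 + 0)*(-3)) = √73*(-1*(-3)) = √73*3 = 3*√73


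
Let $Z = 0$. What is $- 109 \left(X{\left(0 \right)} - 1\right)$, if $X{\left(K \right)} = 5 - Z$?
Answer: $-436$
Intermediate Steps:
$X{\left(K \right)} = 5$ ($X{\left(K \right)} = 5 - 0 = 5 + 0 = 5$)
$- 109 \left(X{\left(0 \right)} - 1\right) = - 109 \left(5 - 1\right) = \left(-109\right) 4 = -436$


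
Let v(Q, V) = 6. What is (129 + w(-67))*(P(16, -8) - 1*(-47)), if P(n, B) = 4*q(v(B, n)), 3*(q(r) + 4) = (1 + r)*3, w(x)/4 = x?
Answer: -8201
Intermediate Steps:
w(x) = 4*x
q(r) = -3 + r (q(r) = -4 + ((1 + r)*3)/3 = -4 + (3 + 3*r)/3 = -4 + (1 + r) = -3 + r)
P(n, B) = 12 (P(n, B) = 4*(-3 + 6) = 4*3 = 12)
(129 + w(-67))*(P(16, -8) - 1*(-47)) = (129 + 4*(-67))*(12 - 1*(-47)) = (129 - 268)*(12 + 47) = -139*59 = -8201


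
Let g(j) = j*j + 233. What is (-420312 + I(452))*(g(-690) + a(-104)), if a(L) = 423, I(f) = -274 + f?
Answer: -200301405304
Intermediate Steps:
g(j) = 233 + j² (g(j) = j² + 233 = 233 + j²)
(-420312 + I(452))*(g(-690) + a(-104)) = (-420312 + (-274 + 452))*((233 + (-690)²) + 423) = (-420312 + 178)*((233 + 476100) + 423) = -420134*(476333 + 423) = -420134*476756 = -200301405304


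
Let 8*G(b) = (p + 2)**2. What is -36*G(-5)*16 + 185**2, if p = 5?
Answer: 30697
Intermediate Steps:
G(b) = 49/8 (G(b) = (5 + 2)**2/8 = (1/8)*7**2 = (1/8)*49 = 49/8)
-36*G(-5)*16 + 185**2 = -36*49/8*16 + 185**2 = -441/2*16 + 34225 = -3528 + 34225 = 30697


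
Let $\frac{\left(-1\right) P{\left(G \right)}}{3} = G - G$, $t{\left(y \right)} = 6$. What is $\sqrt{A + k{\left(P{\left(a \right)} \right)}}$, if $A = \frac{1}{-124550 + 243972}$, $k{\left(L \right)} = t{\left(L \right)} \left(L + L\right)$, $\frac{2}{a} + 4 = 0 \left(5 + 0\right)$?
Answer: $\frac{\sqrt{142}}{4118} \approx 0.0028937$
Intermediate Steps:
$a = - \frac{1}{2}$ ($a = \frac{2}{-4 + 0 \left(5 + 0\right)} = \frac{2}{-4 + 0 \cdot 5} = \frac{2}{-4 + 0} = \frac{2}{-4} = 2 \left(- \frac{1}{4}\right) = - \frac{1}{2} \approx -0.5$)
$P{\left(G \right)} = 0$ ($P{\left(G \right)} = - 3 \left(G - G\right) = \left(-3\right) 0 = 0$)
$k{\left(L \right)} = 12 L$ ($k{\left(L \right)} = 6 \left(L + L\right) = 6 \cdot 2 L = 12 L$)
$A = \frac{1}{119422} \approx 8.3737 \cdot 10^{-6}$
$\sqrt{A + k{\left(P{\left(a \right)} \right)}} = \sqrt{\frac{1}{119422} + 12 \cdot 0} = \sqrt{\frac{1}{119422} + 0} = \sqrt{\frac{1}{119422}} = \frac{\sqrt{142}}{4118}$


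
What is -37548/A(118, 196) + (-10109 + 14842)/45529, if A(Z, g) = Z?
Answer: -854482199/2686211 ≈ -318.10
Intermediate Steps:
-37548/A(118, 196) + (-10109 + 14842)/45529 = -37548/118 + (-10109 + 14842)/45529 = -37548*1/118 + 4733*(1/45529) = -18774/59 + 4733/45529 = -854482199/2686211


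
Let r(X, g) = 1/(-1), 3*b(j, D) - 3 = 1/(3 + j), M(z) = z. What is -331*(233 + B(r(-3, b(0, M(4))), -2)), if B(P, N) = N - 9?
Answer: -73482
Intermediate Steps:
b(j, D) = 1 + 1/(3*(3 + j))
r(X, g) = -1
B(P, N) = -9 + N
-331*(233 + B(r(-3, b(0, M(4))), -2)) = -331*(233 + (-9 - 2)) = -331*(233 - 11) = -331*222 = -73482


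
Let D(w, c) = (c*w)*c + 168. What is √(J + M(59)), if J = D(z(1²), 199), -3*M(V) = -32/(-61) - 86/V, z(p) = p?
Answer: √4636115743047/10797 ≈ 199.42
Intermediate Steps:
M(V) = -32/183 + 86/(3*V) (M(V) = -(-32/(-61) - 86/V)/3 = -(-32*(-1/61) - 86/V)/3 = -(32/61 - 86/V)/3 = -32/183 + 86/(3*V))
D(w, c) = 168 + w*c² (D(w, c) = w*c² + 168 = 168 + w*c²)
J = 39769 (J = 168 + 1²*199² = 168 + 1*39601 = 168 + 39601 = 39769)
√(J + M(59)) = √(39769 + (2/183)*(2623 - 16*59)/59) = √(39769 + (2/183)*(1/59)*(2623 - 944)) = √(39769 + (2/183)*(1/59)*1679) = √(39769 + 3358/10797) = √(429389251/10797) = √4636115743047/10797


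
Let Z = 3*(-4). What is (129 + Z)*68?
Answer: 7956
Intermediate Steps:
Z = -12
(129 + Z)*68 = (129 - 12)*68 = 117*68 = 7956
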